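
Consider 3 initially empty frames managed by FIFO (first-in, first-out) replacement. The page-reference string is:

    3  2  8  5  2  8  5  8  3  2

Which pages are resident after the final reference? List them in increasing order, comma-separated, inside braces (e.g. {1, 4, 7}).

{2, 3, 5}

3: miss, frames (3)
2: miss, frames (3 2)
8: miss, frames (3 2 8)
5: miss, evict 3, frames (2 8 5)
2: hit
8: hit
5: hit
8: hit
3: miss, evict 2, frames (8 5 3)
2: miss, evict 8, frames (5 3 2)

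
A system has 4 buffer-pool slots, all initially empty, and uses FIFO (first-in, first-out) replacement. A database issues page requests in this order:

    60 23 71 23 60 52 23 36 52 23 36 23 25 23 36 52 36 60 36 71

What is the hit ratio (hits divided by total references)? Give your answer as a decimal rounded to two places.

60 -> miss, frames (60)
23 -> miss, frames (60 23)
71 -> miss, frames (60 23 71)
23 -> hit
60 -> hit
52 -> miss, frames (60 23 71 52)
23 -> hit
36 -> miss, evict 60, frames (23 71 52 36)
52 -> hit
23 -> hit
36 -> hit
23 -> hit
25 -> miss, evict 23, frames (71 52 36 25)
23 -> miss, evict 71, frames (52 36 25 23)
36 -> hit
52 -> hit
36 -> hit
60 -> miss, evict 52, frames (36 25 23 60)
36 -> hit
71 -> miss, evict 36, frames (25 23 60 71)
Hits: 11 of 20 references → 11/20 = 0.5500.

0.55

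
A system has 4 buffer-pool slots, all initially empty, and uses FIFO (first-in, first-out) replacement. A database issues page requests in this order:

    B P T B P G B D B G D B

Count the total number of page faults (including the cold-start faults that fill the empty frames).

B → miss, frames {B}
P → miss, frames {B,P}
T → miss, frames {B,P,T}
B → hit
P → hit
G → miss, frames {B,P,T,G}
B → hit
D → miss, evict B, frames {P,T,G,D}
B → miss, evict P, frames {T,G,D,B}
G → hit
D → hit
B → hit
Page faults: 6.

6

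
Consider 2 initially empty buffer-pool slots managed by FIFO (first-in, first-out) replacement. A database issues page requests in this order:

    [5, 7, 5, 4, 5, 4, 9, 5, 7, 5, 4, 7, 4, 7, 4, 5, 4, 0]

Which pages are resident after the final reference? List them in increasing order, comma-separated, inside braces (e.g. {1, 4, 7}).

5: fault, frames {5}
7: fault, frames {5,7}
5: hit
4: fault, evict 5, frames {7,4}
5: fault, evict 7, frames {4,5}
4: hit
9: fault, evict 4, frames {5,9}
5: hit
7: fault, evict 5, frames {9,7}
5: fault, evict 9, frames {7,5}
4: fault, evict 7, frames {5,4}
7: fault, evict 5, frames {4,7}
4: hit
7: hit
4: hit
5: fault, evict 4, frames {7,5}
4: fault, evict 7, frames {5,4}
0: fault, evict 5, frames {4,0}

{0, 4}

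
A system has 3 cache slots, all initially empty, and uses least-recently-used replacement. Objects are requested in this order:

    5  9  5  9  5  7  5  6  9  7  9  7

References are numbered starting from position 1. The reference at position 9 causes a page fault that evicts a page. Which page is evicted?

7

pos 1: 5: miss, frames [5]
pos 2: 9: miss, frames [5, 9]
pos 3: 5: hit
pos 4: 9: hit
pos 5: 5: hit
pos 6: 7: miss, frames [9, 5, 7]
pos 7: 5: hit
pos 8: 6: miss, evict 9, frames [7, 5, 6]
pos 9: 9: miss, evict 7, frames [5, 6, 9]
At position 9, page 7 is evicted.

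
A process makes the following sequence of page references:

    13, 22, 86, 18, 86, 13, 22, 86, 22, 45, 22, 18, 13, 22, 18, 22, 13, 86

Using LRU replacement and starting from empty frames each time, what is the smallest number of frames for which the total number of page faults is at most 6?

f=1: 18 faults
f=2: 14 faults
f=3: 10 faults
f=4: 8 faults
f=5: 5 faults
Smallest f with faults ≤ 6 is 5.

5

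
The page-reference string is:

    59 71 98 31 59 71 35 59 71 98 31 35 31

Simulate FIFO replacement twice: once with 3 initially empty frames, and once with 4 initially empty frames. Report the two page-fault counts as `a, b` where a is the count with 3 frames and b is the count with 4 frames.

3 frames: F F F F F F F . . F F . . → 9 faults.
4 frames: F F F F . . F F F F F F . → 10 faults.
10 > 9: adding a frame increased faults — Belady's anomaly.

9, 10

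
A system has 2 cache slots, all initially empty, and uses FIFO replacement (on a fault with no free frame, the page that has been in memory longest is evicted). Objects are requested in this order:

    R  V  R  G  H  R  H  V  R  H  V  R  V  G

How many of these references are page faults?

10

R: fault, frames [R]
V: fault, frames [R, V]
R: hit
G: fault, evict R, frames [V, G]
H: fault, evict V, frames [G, H]
R: fault, evict G, frames [H, R]
H: hit
V: fault, evict H, frames [R, V]
R: hit
H: fault, evict R, frames [V, H]
V: hit
R: fault, evict V, frames [H, R]
V: fault, evict H, frames [R, V]
G: fault, evict R, frames [V, G]
Page faults: 10.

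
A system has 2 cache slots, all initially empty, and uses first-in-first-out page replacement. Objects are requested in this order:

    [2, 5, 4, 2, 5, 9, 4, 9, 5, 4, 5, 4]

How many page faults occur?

2: miss, frames [2]
5: miss, frames [2, 5]
4: miss, evict 2, frames [5, 4]
2: miss, evict 5, frames [4, 2]
5: miss, evict 4, frames [2, 5]
9: miss, evict 2, frames [5, 9]
4: miss, evict 5, frames [9, 4]
9: hit
5: miss, evict 9, frames [4, 5]
4: hit
5: hit
4: hit
Page faults: 8.

8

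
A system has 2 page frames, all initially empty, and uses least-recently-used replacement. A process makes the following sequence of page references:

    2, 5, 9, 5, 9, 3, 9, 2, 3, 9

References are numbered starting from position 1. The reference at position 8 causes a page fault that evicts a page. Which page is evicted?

pos 1: 2: miss, frames (2)
pos 2: 5: miss, frames (2 5)
pos 3: 9: miss, evict 2, frames (5 9)
pos 4: 5: hit
pos 5: 9: hit
pos 6: 3: miss, evict 5, frames (9 3)
pos 7: 9: hit
pos 8: 2: miss, evict 3, frames (9 2)
At position 8, page 3 is evicted.

3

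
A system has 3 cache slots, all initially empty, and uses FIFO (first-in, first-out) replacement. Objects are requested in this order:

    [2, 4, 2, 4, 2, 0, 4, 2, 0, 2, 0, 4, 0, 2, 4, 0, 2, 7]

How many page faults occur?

2 -> miss, frames (2)
4 -> miss, frames (2 4)
2 -> hit
4 -> hit
2 -> hit
0 -> miss, frames (2 4 0)
4 -> hit
2 -> hit
0 -> hit
2 -> hit
0 -> hit
4 -> hit
0 -> hit
2 -> hit
4 -> hit
0 -> hit
2 -> hit
7 -> miss, evict 2, frames (4 0 7)
Page faults: 4.

4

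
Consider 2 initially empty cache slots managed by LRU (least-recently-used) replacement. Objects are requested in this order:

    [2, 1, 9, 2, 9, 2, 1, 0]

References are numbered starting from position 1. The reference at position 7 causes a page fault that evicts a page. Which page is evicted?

pos 1: 2 -> miss, frames (2)
pos 2: 1 -> miss, frames (2 1)
pos 3: 9 -> miss, evict 2, frames (1 9)
pos 4: 2 -> miss, evict 1, frames (9 2)
pos 5: 9 -> hit
pos 6: 2 -> hit
pos 7: 1 -> miss, evict 9, frames (2 1)
At position 7, page 9 is evicted.

9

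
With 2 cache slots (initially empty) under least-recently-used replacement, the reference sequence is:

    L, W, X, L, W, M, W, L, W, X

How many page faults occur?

8

L: fault, frames (L)
W: fault, frames (L W)
X: fault, evict L, frames (W X)
L: fault, evict W, frames (X L)
W: fault, evict X, frames (L W)
M: fault, evict L, frames (W M)
W: hit
L: fault, evict M, frames (W L)
W: hit
X: fault, evict L, frames (W X)
Page faults: 8.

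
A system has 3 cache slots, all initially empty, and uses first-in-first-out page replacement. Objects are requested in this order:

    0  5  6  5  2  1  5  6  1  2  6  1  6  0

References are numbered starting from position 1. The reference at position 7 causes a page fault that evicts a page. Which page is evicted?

pos 1: 0: miss, frames {0}
pos 2: 5: miss, frames {0,5}
pos 3: 6: miss, frames {0,5,6}
pos 4: 5: hit
pos 5: 2: miss, evict 0, frames {5,6,2}
pos 6: 1: miss, evict 5, frames {6,2,1}
pos 7: 5: miss, evict 6, frames {2,1,5}
At position 7, page 6 is evicted.

6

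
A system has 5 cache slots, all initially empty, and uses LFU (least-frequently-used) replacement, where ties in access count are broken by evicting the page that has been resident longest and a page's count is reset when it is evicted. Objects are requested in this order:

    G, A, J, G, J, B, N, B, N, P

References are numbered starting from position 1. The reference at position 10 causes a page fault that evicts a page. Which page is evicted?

A

pos 1: G → fault, frames {G}
pos 2: A → fault, frames {G,A}
pos 3: J → fault, frames {G,A,J}
pos 4: G → hit
pos 5: J → hit
pos 6: B → fault, frames {G,A,J,B}
pos 7: N → fault, frames {G,A,J,B,N}
pos 8: B → hit
pos 9: N → hit
pos 10: P → fault, evict A, frames {G,J,B,N,P}
At position 10, page A is evicted.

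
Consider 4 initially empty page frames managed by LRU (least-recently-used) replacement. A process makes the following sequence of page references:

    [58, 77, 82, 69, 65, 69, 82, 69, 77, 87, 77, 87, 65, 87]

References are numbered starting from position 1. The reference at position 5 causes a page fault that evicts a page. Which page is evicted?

pos 1: 58 -> fault, frames {58}
pos 2: 77 -> fault, frames {58,77}
pos 3: 82 -> fault, frames {58,77,82}
pos 4: 69 -> fault, frames {58,77,82,69}
pos 5: 65 -> fault, evict 58, frames {77,82,69,65}
At position 5, page 58 is evicted.

58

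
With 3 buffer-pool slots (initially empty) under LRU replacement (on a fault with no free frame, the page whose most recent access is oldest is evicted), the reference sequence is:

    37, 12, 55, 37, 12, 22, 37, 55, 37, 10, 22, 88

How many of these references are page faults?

37 → fault, frames [37]
12 → fault, frames [37, 12]
55 → fault, frames [37, 12, 55]
37 → hit
12 → hit
22 → fault, evict 55, frames [37, 12, 22]
37 → hit
55 → fault, evict 12, frames [22, 37, 55]
37 → hit
10 → fault, evict 22, frames [55, 37, 10]
22 → fault, evict 55, frames [37, 10, 22]
88 → fault, evict 37, frames [10, 22, 88]
Page faults: 8.

8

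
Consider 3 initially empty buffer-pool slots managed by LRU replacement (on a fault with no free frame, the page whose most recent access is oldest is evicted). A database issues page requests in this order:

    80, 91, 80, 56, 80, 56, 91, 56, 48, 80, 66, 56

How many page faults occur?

80: fault, frames {80}
91: fault, frames {80,91}
80: hit
56: fault, frames {91,80,56}
80: hit
56: hit
91: hit
56: hit
48: fault, evict 80, frames {91,56,48}
80: fault, evict 91, frames {56,48,80}
66: fault, evict 56, frames {48,80,66}
56: fault, evict 48, frames {80,66,56}
Page faults: 7.

7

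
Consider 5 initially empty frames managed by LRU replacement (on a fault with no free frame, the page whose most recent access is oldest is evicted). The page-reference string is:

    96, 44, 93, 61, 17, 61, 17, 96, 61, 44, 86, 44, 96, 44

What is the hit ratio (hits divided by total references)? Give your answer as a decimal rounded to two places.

0.57

96: miss, frames {96}
44: miss, frames {96,44}
93: miss, frames {96,44,93}
61: miss, frames {96,44,93,61}
17: miss, frames {96,44,93,61,17}
61: hit
17: hit
96: hit
61: hit
44: hit
86: miss, evict 93, frames {17,96,61,44,86}
44: hit
96: hit
44: hit
Hits: 8 of 14 references → 8/14 = 0.5714.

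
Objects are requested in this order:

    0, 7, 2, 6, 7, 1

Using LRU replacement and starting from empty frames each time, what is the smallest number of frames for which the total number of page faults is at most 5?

3

f=1: 6 faults
f=2: 6 faults
f=3: 5 faults
f=4: 5 faults
f=5: 5 faults
Smallest f with faults ≤ 5 is 3.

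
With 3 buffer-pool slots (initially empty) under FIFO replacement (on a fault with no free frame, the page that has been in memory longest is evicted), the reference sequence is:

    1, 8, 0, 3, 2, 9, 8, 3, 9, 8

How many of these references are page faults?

1 -> fault, frames {1}
8 -> fault, frames {1,8}
0 -> fault, frames {1,8,0}
3 -> fault, evict 1, frames {8,0,3}
2 -> fault, evict 8, frames {0,3,2}
9 -> fault, evict 0, frames {3,2,9}
8 -> fault, evict 3, frames {2,9,8}
3 -> fault, evict 2, frames {9,8,3}
9 -> hit
8 -> hit
Page faults: 8.

8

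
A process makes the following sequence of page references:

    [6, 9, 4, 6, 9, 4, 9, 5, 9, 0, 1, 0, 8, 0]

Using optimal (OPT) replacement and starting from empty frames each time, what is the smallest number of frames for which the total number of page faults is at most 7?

f=1: 14 faults
f=2: 8 faults
f=3: 7 faults
f=4: 7 faults
f=5: 7 faults
f=6: 7 faults
f=7: 7 faults
Smallest f with faults ≤ 7 is 3.

3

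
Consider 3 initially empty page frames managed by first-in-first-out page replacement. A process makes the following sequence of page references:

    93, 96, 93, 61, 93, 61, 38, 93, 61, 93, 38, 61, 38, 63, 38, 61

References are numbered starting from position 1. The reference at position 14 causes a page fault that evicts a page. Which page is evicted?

61

pos 1: 93 -> fault, frames {93}
pos 2: 96 -> fault, frames {93,96}
pos 3: 93 -> hit
pos 4: 61 -> fault, frames {93,96,61}
pos 5: 93 -> hit
pos 6: 61 -> hit
pos 7: 38 -> fault, evict 93, frames {96,61,38}
pos 8: 93 -> fault, evict 96, frames {61,38,93}
pos 9: 61 -> hit
pos 10: 93 -> hit
pos 11: 38 -> hit
pos 12: 61 -> hit
pos 13: 38 -> hit
pos 14: 63 -> fault, evict 61, frames {38,93,63}
At position 14, page 61 is evicted.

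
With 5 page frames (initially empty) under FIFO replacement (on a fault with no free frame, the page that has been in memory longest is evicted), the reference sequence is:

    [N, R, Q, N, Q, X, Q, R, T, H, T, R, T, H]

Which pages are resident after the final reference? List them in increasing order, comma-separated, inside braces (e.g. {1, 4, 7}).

N -> fault, frames (N)
R -> fault, frames (N R)
Q -> fault, frames (N R Q)
N -> hit
Q -> hit
X -> fault, frames (N R Q X)
Q -> hit
R -> hit
T -> fault, frames (N R Q X T)
H -> fault, evict N, frames (R Q X T H)
T -> hit
R -> hit
T -> hit
H -> hit

{H, Q, R, T, X}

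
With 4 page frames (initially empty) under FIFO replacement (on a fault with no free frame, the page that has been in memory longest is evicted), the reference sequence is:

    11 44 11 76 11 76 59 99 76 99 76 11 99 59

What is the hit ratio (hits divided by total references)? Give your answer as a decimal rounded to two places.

11 → miss, frames {11}
44 → miss, frames {11,44}
11 → hit
76 → miss, frames {11,44,76}
11 → hit
76 → hit
59 → miss, frames {11,44,76,59}
99 → miss, evict 11, frames {44,76,59,99}
76 → hit
99 → hit
76 → hit
11 → miss, evict 44, frames {76,59,99,11}
99 → hit
59 → hit
Hits: 8 of 14 references → 8/14 = 0.5714.

0.57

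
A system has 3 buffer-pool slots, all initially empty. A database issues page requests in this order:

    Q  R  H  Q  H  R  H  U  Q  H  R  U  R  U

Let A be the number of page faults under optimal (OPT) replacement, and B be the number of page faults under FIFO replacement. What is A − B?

-1

Under OPT: F F F . . . . F . . F . . . → 5 faults.
Under FIFO: F F F . . . . F F . F . . . → 6 faults.
A − B = 5 − 6 = -1.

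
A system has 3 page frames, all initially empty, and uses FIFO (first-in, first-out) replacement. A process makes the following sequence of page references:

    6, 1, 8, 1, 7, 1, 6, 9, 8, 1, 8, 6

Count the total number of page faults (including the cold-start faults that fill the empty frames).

6 → miss, frames {6}
1 → miss, frames {6,1}
8 → miss, frames {6,1,8}
1 → hit
7 → miss, evict 6, frames {1,8,7}
1 → hit
6 → miss, evict 1, frames {8,7,6}
9 → miss, evict 8, frames {7,6,9}
8 → miss, evict 7, frames {6,9,8}
1 → miss, evict 6, frames {9,8,1}
8 → hit
6 → miss, evict 9, frames {8,1,6}
Page faults: 9.

9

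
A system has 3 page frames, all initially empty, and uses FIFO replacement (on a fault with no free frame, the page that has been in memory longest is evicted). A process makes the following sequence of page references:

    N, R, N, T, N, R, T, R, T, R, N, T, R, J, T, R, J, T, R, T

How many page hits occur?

N -> miss, frames [N]
R -> miss, frames [N, R]
N -> hit
T -> miss, frames [N, R, T]
N -> hit
R -> hit
T -> hit
R -> hit
T -> hit
R -> hit
N -> hit
T -> hit
R -> hit
J -> miss, evict N, frames [R, T, J]
T -> hit
R -> hit
J -> hit
T -> hit
R -> hit
T -> hit
Hits: 16.

16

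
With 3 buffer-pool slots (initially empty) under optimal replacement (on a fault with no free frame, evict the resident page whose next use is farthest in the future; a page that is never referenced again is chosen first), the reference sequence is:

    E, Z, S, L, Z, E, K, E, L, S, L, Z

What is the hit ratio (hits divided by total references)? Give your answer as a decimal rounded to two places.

E -> miss, frames {E}
Z -> miss, frames {E,Z}
S -> miss, frames {E,Z,S}
L -> miss, evict S, frames {E,Z,L}
Z -> hit
E -> hit
K -> miss, evict Z, frames {E,L,K}
E -> hit
L -> hit
S -> miss, evict K, frames {E,L,S}
L -> hit
Z -> miss, evict S, frames {E,L,Z}
Hits: 5 of 12 references → 5/12 = 0.4167.

0.42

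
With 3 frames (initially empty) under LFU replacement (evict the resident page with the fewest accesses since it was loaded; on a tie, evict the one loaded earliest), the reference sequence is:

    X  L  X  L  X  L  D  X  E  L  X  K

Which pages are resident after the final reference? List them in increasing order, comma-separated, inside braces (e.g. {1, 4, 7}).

{K, L, X}

X → miss, frames [X]
L → miss, frames [X, L]
X → hit
L → hit
X → hit
L → hit
D → miss, frames [X, L, D]
X → hit
E → miss, evict D, frames [X, L, E]
L → hit
X → hit
K → miss, evict E, frames [X, L, K]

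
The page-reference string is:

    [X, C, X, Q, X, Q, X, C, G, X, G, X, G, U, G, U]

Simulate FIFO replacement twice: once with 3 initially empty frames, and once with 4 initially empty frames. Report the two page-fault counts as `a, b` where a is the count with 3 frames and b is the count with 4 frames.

3 frames: F F . F . . . . F F . . . F . . → 6 faults.
4 frames: F F . F . . . . F . . . . F . . → 5 faults.
5 < 6: adding a frame reduced faults, as is typical.

6, 5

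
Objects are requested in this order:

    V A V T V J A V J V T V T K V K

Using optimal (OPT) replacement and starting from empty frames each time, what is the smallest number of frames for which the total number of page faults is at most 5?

4

f=1: 16 faults
f=2: 8 faults
f=3: 6 faults
f=4: 5 faults
f=5: 5 faults
Smallest f with faults ≤ 5 is 4.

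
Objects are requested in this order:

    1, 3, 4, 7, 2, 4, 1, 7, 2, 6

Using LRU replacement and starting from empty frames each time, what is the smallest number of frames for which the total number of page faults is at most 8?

4

f=1: 10 faults
f=2: 10 faults
f=3: 9 faults
f=4: 7 faults
f=5: 6 faults
f=6: 6 faults
Smallest f with faults ≤ 8 is 4.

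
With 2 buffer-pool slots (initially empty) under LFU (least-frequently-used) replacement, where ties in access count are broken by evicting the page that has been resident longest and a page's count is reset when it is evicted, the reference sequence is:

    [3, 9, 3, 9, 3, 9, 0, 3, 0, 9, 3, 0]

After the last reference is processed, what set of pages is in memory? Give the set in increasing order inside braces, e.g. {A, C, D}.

3 → fault, frames (3)
9 → fault, frames (3 9)
3 → hit
9 → hit
3 → hit
9 → hit
0 → fault, evict 3, frames (9 0)
3 → fault, evict 0, frames (9 3)
0 → fault, evict 3, frames (9 0)
9 → hit
3 → fault, evict 0, frames (9 3)
0 → fault, evict 3, frames (9 0)

{0, 9}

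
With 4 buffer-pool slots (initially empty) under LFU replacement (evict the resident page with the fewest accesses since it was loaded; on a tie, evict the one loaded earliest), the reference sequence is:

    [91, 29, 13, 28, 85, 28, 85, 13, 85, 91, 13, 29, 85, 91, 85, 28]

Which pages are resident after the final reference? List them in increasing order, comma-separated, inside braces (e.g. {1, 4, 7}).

{13, 28, 85, 91}

91 -> fault, frames {91}
29 -> fault, frames {91,29}
13 -> fault, frames {91,29,13}
28 -> fault, frames {91,29,13,28}
85 -> fault, evict 91, frames {29,13,28,85}
28 -> hit
85 -> hit
13 -> hit
85 -> hit
91 -> fault, evict 29, frames {13,28,85,91}
13 -> hit
29 -> fault, evict 91, frames {13,28,85,29}
85 -> hit
91 -> fault, evict 29, frames {13,28,85,91}
85 -> hit
28 -> hit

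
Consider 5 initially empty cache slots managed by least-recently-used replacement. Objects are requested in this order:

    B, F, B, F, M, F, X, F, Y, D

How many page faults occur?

B: miss, frames [B]
F: miss, frames [B, F]
B: hit
F: hit
M: miss, frames [B, F, M]
F: hit
X: miss, frames [B, M, F, X]
F: hit
Y: miss, frames [B, M, X, F, Y]
D: miss, evict B, frames [M, X, F, Y, D]
Page faults: 6.

6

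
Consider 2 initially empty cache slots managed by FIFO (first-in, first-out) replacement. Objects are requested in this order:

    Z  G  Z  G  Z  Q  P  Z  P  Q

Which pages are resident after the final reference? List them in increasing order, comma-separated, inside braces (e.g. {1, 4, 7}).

Z -> fault, frames {Z}
G -> fault, frames {Z,G}
Z -> hit
G -> hit
Z -> hit
Q -> fault, evict Z, frames {G,Q}
P -> fault, evict G, frames {Q,P}
Z -> fault, evict Q, frames {P,Z}
P -> hit
Q -> fault, evict P, frames {Z,Q}

{Q, Z}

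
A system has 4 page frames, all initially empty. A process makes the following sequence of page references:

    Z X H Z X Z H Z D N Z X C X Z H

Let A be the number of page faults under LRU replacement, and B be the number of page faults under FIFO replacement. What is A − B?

-1

Under LRU: F F F . . . . . F F . F F . . F → 8 faults.
Under FIFO: F F F . . . . . F F F F F . . F → 9 faults.
A − B = 8 − 9 = -1.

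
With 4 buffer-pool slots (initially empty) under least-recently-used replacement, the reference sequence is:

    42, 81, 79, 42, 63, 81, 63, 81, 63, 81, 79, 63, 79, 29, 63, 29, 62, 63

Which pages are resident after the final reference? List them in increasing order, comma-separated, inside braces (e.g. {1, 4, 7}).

42 → fault, frames {42}
81 → fault, frames {42,81}
79 → fault, frames {42,81,79}
42 → hit
63 → fault, frames {81,79,42,63}
81 → hit
63 → hit
81 → hit
63 → hit
81 → hit
79 → hit
63 → hit
79 → hit
29 → fault, evict 42, frames {81,63,79,29}
63 → hit
29 → hit
62 → fault, evict 81, frames {79,63,29,62}
63 → hit

{29, 62, 63, 79}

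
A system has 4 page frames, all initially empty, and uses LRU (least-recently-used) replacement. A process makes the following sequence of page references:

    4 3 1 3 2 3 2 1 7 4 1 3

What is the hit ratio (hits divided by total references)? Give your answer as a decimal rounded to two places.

4 → miss, frames (4)
3 → miss, frames (4 3)
1 → miss, frames (4 3 1)
3 → hit
2 → miss, frames (4 1 3 2)
3 → hit
2 → hit
1 → hit
7 → miss, evict 4, frames (3 2 1 7)
4 → miss, evict 3, frames (2 1 7 4)
1 → hit
3 → miss, evict 2, frames (7 4 1 3)
Hits: 5 of 12 references → 5/12 = 0.4167.

0.42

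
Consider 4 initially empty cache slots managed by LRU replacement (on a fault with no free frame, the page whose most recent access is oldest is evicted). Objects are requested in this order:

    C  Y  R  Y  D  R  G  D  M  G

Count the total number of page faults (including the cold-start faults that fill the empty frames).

6

C → fault, frames [C]
Y → fault, frames [C, Y]
R → fault, frames [C, Y, R]
Y → hit
D → fault, frames [C, R, Y, D]
R → hit
G → fault, evict C, frames [Y, D, R, G]
D → hit
M → fault, evict Y, frames [R, G, D, M]
G → hit
Page faults: 6.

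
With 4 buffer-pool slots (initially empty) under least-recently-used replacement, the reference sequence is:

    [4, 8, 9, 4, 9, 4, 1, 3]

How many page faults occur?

5

4 -> miss, frames (4)
8 -> miss, frames (4 8)
9 -> miss, frames (4 8 9)
4 -> hit
9 -> hit
4 -> hit
1 -> miss, frames (8 9 4 1)
3 -> miss, evict 8, frames (9 4 1 3)
Page faults: 5.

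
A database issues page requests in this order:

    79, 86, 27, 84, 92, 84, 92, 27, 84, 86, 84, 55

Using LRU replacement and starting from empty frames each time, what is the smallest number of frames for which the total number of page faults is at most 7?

f=1: 12 faults
f=2: 9 faults
f=3: 7 faults
f=4: 6 faults
f=5: 6 faults
f=6: 6 faults
Smallest f with faults ≤ 7 is 3.

3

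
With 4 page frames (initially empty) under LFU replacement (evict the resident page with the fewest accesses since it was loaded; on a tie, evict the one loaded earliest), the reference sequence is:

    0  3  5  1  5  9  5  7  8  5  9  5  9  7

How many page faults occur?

0 -> miss, frames (0)
3 -> miss, frames (0 3)
5 -> miss, frames (0 3 5)
1 -> miss, frames (0 3 5 1)
5 -> hit
9 -> miss, evict 0, frames (3 5 1 9)
5 -> hit
7 -> miss, evict 3, frames (5 1 9 7)
8 -> miss, evict 1, frames (5 9 7 8)
5 -> hit
9 -> hit
5 -> hit
9 -> hit
7 -> hit
Page faults: 7.

7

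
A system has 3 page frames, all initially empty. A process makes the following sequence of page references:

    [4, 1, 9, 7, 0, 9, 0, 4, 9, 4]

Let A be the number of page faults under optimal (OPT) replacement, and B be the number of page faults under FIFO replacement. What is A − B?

Under OPT: F F F F F . . . . . → 5 faults.
Under FIFO: F F F F F . . F F . → 7 faults.
A − B = 5 − 7 = -2.

-2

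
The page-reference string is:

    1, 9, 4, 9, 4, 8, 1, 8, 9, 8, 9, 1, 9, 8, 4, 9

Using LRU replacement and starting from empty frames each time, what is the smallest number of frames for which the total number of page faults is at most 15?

2

f=1: 16 faults
f=2: 10 faults
f=3: 7 faults
f=4: 4 faults
Smallest f with faults ≤ 15 is 2.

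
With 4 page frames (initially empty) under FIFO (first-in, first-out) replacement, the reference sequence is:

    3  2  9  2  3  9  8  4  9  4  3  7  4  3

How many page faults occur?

7

3: miss, frames {3}
2: miss, frames {3,2}
9: miss, frames {3,2,9}
2: hit
3: hit
9: hit
8: miss, frames {3,2,9,8}
4: miss, evict 3, frames {2,9,8,4}
9: hit
4: hit
3: miss, evict 2, frames {9,8,4,3}
7: miss, evict 9, frames {8,4,3,7}
4: hit
3: hit
Page faults: 7.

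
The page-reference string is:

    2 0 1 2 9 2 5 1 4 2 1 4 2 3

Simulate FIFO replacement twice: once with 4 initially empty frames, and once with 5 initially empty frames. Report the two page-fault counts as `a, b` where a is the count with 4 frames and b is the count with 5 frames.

4 frames: F F F . F . F . F F F . . F → 9 faults.
5 frames: F F F . F . F . F F . . . F → 8 faults.
8 < 9: adding a frame reduced faults, as is typical.

9, 8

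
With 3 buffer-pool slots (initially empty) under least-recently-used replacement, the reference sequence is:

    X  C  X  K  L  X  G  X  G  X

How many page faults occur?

5

X: fault, frames [X]
C: fault, frames [X, C]
X: hit
K: fault, frames [C, X, K]
L: fault, evict C, frames [X, K, L]
X: hit
G: fault, evict K, frames [L, X, G]
X: hit
G: hit
X: hit
Page faults: 5.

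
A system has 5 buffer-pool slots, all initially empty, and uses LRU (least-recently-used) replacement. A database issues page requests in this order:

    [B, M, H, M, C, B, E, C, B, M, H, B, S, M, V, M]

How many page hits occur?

9

B: fault, frames [B]
M: fault, frames [B, M]
H: fault, frames [B, M, H]
M: hit
C: fault, frames [B, H, M, C]
B: hit
E: fault, frames [H, M, C, B, E]
C: hit
B: hit
M: hit
H: hit
B: hit
S: fault, evict E, frames [C, M, H, B, S]
M: hit
V: fault, evict C, frames [H, B, S, M, V]
M: hit
Hits: 9.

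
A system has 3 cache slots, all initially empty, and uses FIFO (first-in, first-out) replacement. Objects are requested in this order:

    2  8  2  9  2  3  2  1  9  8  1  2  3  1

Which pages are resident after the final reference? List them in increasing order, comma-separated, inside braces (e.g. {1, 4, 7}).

{1, 2, 3}

2 -> miss, frames [2]
8 -> miss, frames [2, 8]
2 -> hit
9 -> miss, frames [2, 8, 9]
2 -> hit
3 -> miss, evict 2, frames [8, 9, 3]
2 -> miss, evict 8, frames [9, 3, 2]
1 -> miss, evict 9, frames [3, 2, 1]
9 -> miss, evict 3, frames [2, 1, 9]
8 -> miss, evict 2, frames [1, 9, 8]
1 -> hit
2 -> miss, evict 1, frames [9, 8, 2]
3 -> miss, evict 9, frames [8, 2, 3]
1 -> miss, evict 8, frames [2, 3, 1]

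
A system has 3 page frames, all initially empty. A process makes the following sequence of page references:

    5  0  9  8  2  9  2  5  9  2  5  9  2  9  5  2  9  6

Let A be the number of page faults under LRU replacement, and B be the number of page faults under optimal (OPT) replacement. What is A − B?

Under LRU: F F F F F . . F . . . . . . . . . F → 7 faults.
Under OPT: F F F F F . . . . . . . . . . . . F → 6 faults.
A − B = 7 − 6 = 1.

1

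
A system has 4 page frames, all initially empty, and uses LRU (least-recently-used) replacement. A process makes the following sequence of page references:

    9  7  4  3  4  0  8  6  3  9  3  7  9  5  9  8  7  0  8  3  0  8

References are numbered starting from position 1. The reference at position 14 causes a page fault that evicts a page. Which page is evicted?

6

pos 1: 9: miss, frames (9)
pos 2: 7: miss, frames (9 7)
pos 3: 4: miss, frames (9 7 4)
pos 4: 3: miss, frames (9 7 4 3)
pos 5: 4: hit
pos 6: 0: miss, evict 9, frames (7 3 4 0)
pos 7: 8: miss, evict 7, frames (3 4 0 8)
pos 8: 6: miss, evict 3, frames (4 0 8 6)
pos 9: 3: miss, evict 4, frames (0 8 6 3)
pos 10: 9: miss, evict 0, frames (8 6 3 9)
pos 11: 3: hit
pos 12: 7: miss, evict 8, frames (6 9 3 7)
pos 13: 9: hit
pos 14: 5: miss, evict 6, frames (3 7 9 5)
At position 14, page 6 is evicted.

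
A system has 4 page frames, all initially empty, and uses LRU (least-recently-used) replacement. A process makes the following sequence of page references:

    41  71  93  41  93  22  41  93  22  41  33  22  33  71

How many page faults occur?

6

41 -> fault, frames {41}
71 -> fault, frames {41,71}
93 -> fault, frames {41,71,93}
41 -> hit
93 -> hit
22 -> fault, frames {71,41,93,22}
41 -> hit
93 -> hit
22 -> hit
41 -> hit
33 -> fault, evict 71, frames {93,22,41,33}
22 -> hit
33 -> hit
71 -> fault, evict 93, frames {41,22,33,71}
Page faults: 6.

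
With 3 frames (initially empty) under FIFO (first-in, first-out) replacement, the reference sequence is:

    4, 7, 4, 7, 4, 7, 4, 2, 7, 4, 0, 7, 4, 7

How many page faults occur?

4 → miss, frames (4)
7 → miss, frames (4 7)
4 → hit
7 → hit
4 → hit
7 → hit
4 → hit
2 → miss, frames (4 7 2)
7 → hit
4 → hit
0 → miss, evict 4, frames (7 2 0)
7 → hit
4 → miss, evict 7, frames (2 0 4)
7 → miss, evict 2, frames (0 4 7)
Page faults: 6.

6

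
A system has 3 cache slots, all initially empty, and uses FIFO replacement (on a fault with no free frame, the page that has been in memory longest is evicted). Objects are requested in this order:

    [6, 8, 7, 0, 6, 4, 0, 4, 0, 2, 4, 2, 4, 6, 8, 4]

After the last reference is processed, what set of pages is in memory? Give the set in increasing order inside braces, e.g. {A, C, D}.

{2, 4, 8}

6 → miss, frames (6)
8 → miss, frames (6 8)
7 → miss, frames (6 8 7)
0 → miss, evict 6, frames (8 7 0)
6 → miss, evict 8, frames (7 0 6)
4 → miss, evict 7, frames (0 6 4)
0 → hit
4 → hit
0 → hit
2 → miss, evict 0, frames (6 4 2)
4 → hit
2 → hit
4 → hit
6 → hit
8 → miss, evict 6, frames (4 2 8)
4 → hit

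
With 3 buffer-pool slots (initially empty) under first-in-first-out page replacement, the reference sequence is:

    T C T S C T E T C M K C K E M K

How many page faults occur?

9

T → fault, frames (T)
C → fault, frames (T C)
T → hit
S → fault, frames (T C S)
C → hit
T → hit
E → fault, evict T, frames (C S E)
T → fault, evict C, frames (S E T)
C → fault, evict S, frames (E T C)
M → fault, evict E, frames (T C M)
K → fault, evict T, frames (C M K)
C → hit
K → hit
E → fault, evict C, frames (M K E)
M → hit
K → hit
Page faults: 9.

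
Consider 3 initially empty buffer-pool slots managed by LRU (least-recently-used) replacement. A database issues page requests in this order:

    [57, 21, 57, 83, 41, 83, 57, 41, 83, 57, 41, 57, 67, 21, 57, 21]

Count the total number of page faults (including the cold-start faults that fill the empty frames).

6

57: fault, frames (57)
21: fault, frames (57 21)
57: hit
83: fault, frames (21 57 83)
41: fault, evict 21, frames (57 83 41)
83: hit
57: hit
41: hit
83: hit
57: hit
41: hit
57: hit
67: fault, evict 83, frames (41 57 67)
21: fault, evict 41, frames (57 67 21)
57: hit
21: hit
Page faults: 6.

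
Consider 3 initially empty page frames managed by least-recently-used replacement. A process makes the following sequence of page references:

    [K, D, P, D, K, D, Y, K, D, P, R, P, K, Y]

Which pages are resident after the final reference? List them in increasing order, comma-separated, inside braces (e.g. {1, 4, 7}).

{K, P, Y}

K → miss, frames {K}
D → miss, frames {K,D}
P → miss, frames {K,D,P}
D → hit
K → hit
D → hit
Y → miss, evict P, frames {K,D,Y}
K → hit
D → hit
P → miss, evict Y, frames {K,D,P}
R → miss, evict K, frames {D,P,R}
P → hit
K → miss, evict D, frames {R,P,K}
Y → miss, evict R, frames {P,K,Y}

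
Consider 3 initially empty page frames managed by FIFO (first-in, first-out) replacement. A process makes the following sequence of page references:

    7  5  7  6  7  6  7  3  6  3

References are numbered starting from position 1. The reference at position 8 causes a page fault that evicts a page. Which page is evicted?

pos 1: 7: fault, frames (7)
pos 2: 5: fault, frames (7 5)
pos 3: 7: hit
pos 4: 6: fault, frames (7 5 6)
pos 5: 7: hit
pos 6: 6: hit
pos 7: 7: hit
pos 8: 3: fault, evict 7, frames (5 6 3)
At position 8, page 7 is evicted.

7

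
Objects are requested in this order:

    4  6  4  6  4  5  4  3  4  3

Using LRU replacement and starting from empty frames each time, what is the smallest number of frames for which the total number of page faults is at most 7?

2

f=1: 10 faults
f=2: 4 faults
f=3: 4 faults
f=4: 4 faults
Smallest f with faults ≤ 7 is 2.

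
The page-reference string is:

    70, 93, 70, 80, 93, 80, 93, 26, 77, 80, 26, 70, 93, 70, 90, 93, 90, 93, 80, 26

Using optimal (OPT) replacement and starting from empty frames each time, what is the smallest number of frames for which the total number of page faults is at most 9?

f=1: 20 faults
f=2: 11 faults
f=3: 9 faults
f=4: 7 faults
f=5: 6 faults
f=6: 6 faults
Smallest f with faults ≤ 9 is 3.

3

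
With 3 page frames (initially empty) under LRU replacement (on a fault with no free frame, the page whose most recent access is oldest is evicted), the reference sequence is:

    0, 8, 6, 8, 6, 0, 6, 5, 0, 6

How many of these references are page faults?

4

0: fault, frames (0)
8: fault, frames (0 8)
6: fault, frames (0 8 6)
8: hit
6: hit
0: hit
6: hit
5: fault, evict 8, frames (0 6 5)
0: hit
6: hit
Page faults: 4.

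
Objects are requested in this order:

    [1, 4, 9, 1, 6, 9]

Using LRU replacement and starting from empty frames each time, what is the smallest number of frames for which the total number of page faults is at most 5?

f=1: 6 faults
f=2: 6 faults
f=3: 4 faults
f=4: 4 faults
Smallest f with faults ≤ 5 is 3.

3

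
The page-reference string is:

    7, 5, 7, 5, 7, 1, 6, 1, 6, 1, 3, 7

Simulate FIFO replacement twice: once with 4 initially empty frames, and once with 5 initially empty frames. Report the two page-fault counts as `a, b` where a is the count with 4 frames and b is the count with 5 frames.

6, 5

4 frames: F F . . . F F . . . F F → 6 faults.
5 frames: F F . . . F F . . . F . → 5 faults.
5 < 6: adding a frame reduced faults, as is typical.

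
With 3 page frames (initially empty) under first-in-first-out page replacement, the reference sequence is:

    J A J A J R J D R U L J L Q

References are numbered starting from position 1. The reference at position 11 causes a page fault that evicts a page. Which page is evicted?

R

pos 1: J: miss, frames (J)
pos 2: A: miss, frames (J A)
pos 3: J: hit
pos 4: A: hit
pos 5: J: hit
pos 6: R: miss, frames (J A R)
pos 7: J: hit
pos 8: D: miss, evict J, frames (A R D)
pos 9: R: hit
pos 10: U: miss, evict A, frames (R D U)
pos 11: L: miss, evict R, frames (D U L)
At position 11, page R is evicted.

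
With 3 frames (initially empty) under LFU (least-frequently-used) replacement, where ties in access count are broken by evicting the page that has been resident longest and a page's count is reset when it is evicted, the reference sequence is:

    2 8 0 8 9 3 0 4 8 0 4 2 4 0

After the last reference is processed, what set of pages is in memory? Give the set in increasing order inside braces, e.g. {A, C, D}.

2 → miss, frames [2]
8 → miss, frames [2, 8]
0 → miss, frames [2, 8, 0]
8 → hit
9 → miss, evict 2, frames [8, 0, 9]
3 → miss, evict 0, frames [8, 9, 3]
0 → miss, evict 9, frames [8, 3, 0]
4 → miss, evict 3, frames [8, 0, 4]
8 → hit
0 → hit
4 → hit
2 → miss, evict 0, frames [8, 4, 2]
4 → hit
0 → miss, evict 2, frames [8, 4, 0]

{0, 4, 8}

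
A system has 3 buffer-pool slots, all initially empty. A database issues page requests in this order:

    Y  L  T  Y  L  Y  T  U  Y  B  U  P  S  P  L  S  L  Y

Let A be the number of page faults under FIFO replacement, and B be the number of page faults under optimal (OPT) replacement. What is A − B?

Under FIFO: F F F . . . . F F F . F F . F . . F → 10 faults.
Under OPT: F F F . . . . F . F . F F . . . . F → 8 faults.
A − B = 10 − 8 = 2.

2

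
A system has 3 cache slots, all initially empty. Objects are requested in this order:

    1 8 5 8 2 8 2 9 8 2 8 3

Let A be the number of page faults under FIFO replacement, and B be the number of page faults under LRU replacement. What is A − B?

1

Under FIFO: F F F . F . . F F . . F → 7 faults.
Under LRU: F F F . F . . F . . . F → 6 faults.
A − B = 7 − 6 = 1.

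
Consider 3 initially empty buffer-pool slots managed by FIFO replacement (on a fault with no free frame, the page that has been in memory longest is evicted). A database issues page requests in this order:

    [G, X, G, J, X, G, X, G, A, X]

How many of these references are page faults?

G → fault, frames [G]
X → fault, frames [G, X]
G → hit
J → fault, frames [G, X, J]
X → hit
G → hit
X → hit
G → hit
A → fault, evict G, frames [X, J, A]
X → hit
Page faults: 4.

4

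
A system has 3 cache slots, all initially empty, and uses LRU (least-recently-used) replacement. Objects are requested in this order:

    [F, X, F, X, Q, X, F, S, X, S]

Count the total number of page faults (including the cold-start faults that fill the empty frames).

4

F: miss, frames {F}
X: miss, frames {F,X}
F: hit
X: hit
Q: miss, frames {F,X,Q}
X: hit
F: hit
S: miss, evict Q, frames {X,F,S}
X: hit
S: hit
Page faults: 4.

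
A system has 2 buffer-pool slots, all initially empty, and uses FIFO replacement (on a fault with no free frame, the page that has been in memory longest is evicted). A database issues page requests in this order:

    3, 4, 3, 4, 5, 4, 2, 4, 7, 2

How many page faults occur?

3 -> fault, frames (3)
4 -> fault, frames (3 4)
3 -> hit
4 -> hit
5 -> fault, evict 3, frames (4 5)
4 -> hit
2 -> fault, evict 4, frames (5 2)
4 -> fault, evict 5, frames (2 4)
7 -> fault, evict 2, frames (4 7)
2 -> fault, evict 4, frames (7 2)
Page faults: 7.

7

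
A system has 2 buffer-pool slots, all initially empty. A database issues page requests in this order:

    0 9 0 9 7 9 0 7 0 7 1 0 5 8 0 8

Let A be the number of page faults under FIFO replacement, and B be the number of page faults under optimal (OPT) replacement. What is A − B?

Under FIFO: F F . . F . F . . . F . F F F . → 8 faults.
Under OPT: F F . . F . F . . . F . F F . . → 7 faults.
A − B = 8 − 7 = 1.

1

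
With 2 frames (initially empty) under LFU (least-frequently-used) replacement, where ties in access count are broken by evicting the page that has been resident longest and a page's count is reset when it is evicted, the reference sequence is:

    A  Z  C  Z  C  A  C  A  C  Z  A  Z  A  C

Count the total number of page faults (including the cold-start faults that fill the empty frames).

A → miss, frames [A]
Z → miss, frames [A, Z]
C → miss, evict A, frames [Z, C]
Z → hit
C → hit
A → miss, evict Z, frames [C, A]
C → hit
A → hit
C → hit
Z → miss, evict A, frames [C, Z]
A → miss, evict Z, frames [C, A]
Z → miss, evict A, frames [C, Z]
A → miss, evict Z, frames [C, A]
C → hit
Page faults: 8.

8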